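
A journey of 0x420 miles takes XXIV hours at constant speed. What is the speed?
Convert 0x420 (hexadecimal) → 4×256 + 2×16 = 1056 (decimal)
Convert XXIV (Roman numeral) → 10 + 10 + 4 = 24 (decimal)
Compute 1056 ÷ 24 = 44
44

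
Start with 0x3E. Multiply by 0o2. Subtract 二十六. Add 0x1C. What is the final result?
Convert 0x3E (hexadecimal) → 3×16 + 14 = 62 (decimal)
Start: 62
Convert 0o2 (octal) → 2 (decimal)
62 × 2 = 124
Convert 二十六 (Chinese numeral) → 2×10 + 6 = 26 (decimal)
124 - 26 = 98
Convert 0x1C (hexadecimal) → 1×16 + 12 = 28 (decimal)
98 + 28 = 126
126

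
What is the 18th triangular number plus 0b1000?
The 18th triangular number = 18×19/2 = 171
Convert 0b1000 (binary) → 8 (decimal)
Compute 171 + 8 = 179
179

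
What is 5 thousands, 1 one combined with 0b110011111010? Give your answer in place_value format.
Convert 5 thousands, 1 one (place-value notation) → 5×1000 + 1 = 5001 (decimal)
Convert 0b110011111010 (binary) → 2048 + 1024 + 128 + 64 + 32 + 16 + 8 + 2 = 3322 (decimal)
Compute 5001 + 3322 = 8323
Convert 8323 (decimal) → 8323 = 8×1000 + 3×100 + 2×10 + 3 → 8 thousands, 3 hundreds, 2 tens, 3 ones (place-value notation)
8 thousands, 3 hundreds, 2 tens, 3 ones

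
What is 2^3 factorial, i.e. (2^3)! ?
Convert 2^3 (power) → 8 (decimal)
Compute 8! = 40320
40320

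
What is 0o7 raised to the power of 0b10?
Convert 0o7 (octal) → 7 (decimal)
Convert 0b10 (binary) → 2 (decimal)
Compute 7 ^ 2 = 49
49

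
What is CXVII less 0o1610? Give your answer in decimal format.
Convert CXVII (Roman numeral) → 100 + 10 + 5 + 1 + 1 = 117 (decimal)
Convert 0o1610 (octal) → 1×512 + 6×64 + 1×8 = 904 (decimal)
Compute 117 - 904 = -787
-787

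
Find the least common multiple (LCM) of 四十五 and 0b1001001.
Convert 四十五 (Chinese numeral) → 4×10 + 5 = 45 (decimal)
Convert 0b1001001 (binary) → 64 + 8 + 1 = 73 (decimal)
Compute lcm(45, 73) = 3285
3285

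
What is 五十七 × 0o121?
Convert 五十七 (Chinese numeral) → 5×10 + 7 = 57 (decimal)
Convert 0o121 (octal) → 1×64 + 2×8 + 1 = 81 (decimal)
Compute 57 × 81 = 4617
4617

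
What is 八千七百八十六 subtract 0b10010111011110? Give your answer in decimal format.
Convert 八千七百八十六 (Chinese numeral) → 8×1000 + 7×100 + 8×10 + 6 = 8786 (decimal)
Convert 0b10010111011110 (binary) → 8192 + 1024 + 256 + 128 + 64 + 16 + 8 + 4 + 2 = 9694 (decimal)
Compute 8786 - 9694 = -908
-908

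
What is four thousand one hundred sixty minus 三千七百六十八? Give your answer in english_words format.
Convert four thousand one hundred sixty (English words) → 4×1000 + 1×100 + 60 = 4160 (decimal)
Convert 三千七百六十八 (Chinese numeral) → 3×1000 + 7×100 + 6×10 + 8 = 3768 (decimal)
Compute 4160 - 3768 = 392
Convert 392 (decimal) → 392 = 3×100 + 92 → three hundred ninety-two (English words)
three hundred ninety-two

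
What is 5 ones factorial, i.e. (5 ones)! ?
Convert 5 ones (place-value notation) → 5 (decimal)
Compute 5! = 120
120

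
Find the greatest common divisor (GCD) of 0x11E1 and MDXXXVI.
Convert 0x11E1 (hexadecimal) → 1×4096 + 1×256 + 14×16 + 1 = 4577 (decimal)
Convert MDXXXVI (Roman numeral) → 1000 + 500 + 10 + 10 + 10 + 5 + 1 = 1536 (decimal)
Compute gcd(4577, 1536) = 1
1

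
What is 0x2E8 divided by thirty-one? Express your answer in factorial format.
Convert 0x2E8 (hexadecimal) → 2×256 + 14×16 + 8 = 744 (decimal)
Convert thirty-one (English words) → 31 (decimal)
Compute 744 ÷ 31 = 24
Convert 24 (decimal) → 4! (factorial)
4!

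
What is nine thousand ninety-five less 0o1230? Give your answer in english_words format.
Convert nine thousand ninety-five (English words) → 9×1000 + 95 = 9095 (decimal)
Convert 0o1230 (octal) → 1×512 + 2×64 + 3×8 = 664 (decimal)
Compute 9095 - 664 = 8431
Convert 8431 (decimal) → 8431 = 8×1000 + 4×100 + 31 → eight thousand four hundred thirty-one (English words)
eight thousand four hundred thirty-one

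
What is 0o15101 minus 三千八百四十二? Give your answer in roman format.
Convert 0o15101 (octal) → 1×4096 + 5×512 + 1×64 + 1 = 6721 (decimal)
Convert 三千八百四十二 (Chinese numeral) → 3×1000 + 8×100 + 4×10 + 2 = 3842 (decimal)
Compute 6721 - 3842 = 2879
Convert 2879 (decimal) → 2879 = 1000 + 1000 + 500 + 100 + 100 + 100 + 50 + 10 + 10 + 9 → MMDCCCLXXIX (Roman numeral)
MMDCCCLXXIX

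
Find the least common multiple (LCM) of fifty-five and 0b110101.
Convert fifty-five (English words) → 55 (decimal)
Convert 0b110101 (binary) → 32 + 16 + 4 + 1 = 53 (decimal)
Compute lcm(55, 53) = 2915
2915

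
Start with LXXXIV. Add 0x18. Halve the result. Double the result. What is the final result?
Convert LXXXIV (Roman numeral) → 50 + 10 + 10 + 10 + 4 = 84 (decimal)
Start: 84
Convert 0x18 (hexadecimal) → 1×16 + 8 = 24 (decimal)
84 + 24 = 108
108 ÷ 2 = 54
54 × 2 = 108
108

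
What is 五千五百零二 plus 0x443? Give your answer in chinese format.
Convert 五千五百零二 (Chinese numeral) → 5×1000 + 5×100 + 2 = 5502 (decimal)
Convert 0x443 (hexadecimal) → 4×256 + 4×16 + 3 = 1091 (decimal)
Compute 5502 + 1091 = 6593
Convert 6593 (decimal) → 6593 = 6×1000 + 5×100 + 9×10 + 3 → 六千五百九十三 (Chinese numeral)
六千五百九十三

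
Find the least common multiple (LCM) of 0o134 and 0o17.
Convert 0o134 (octal) → 1×64 + 3×8 + 4 = 92 (decimal)
Convert 0o17 (octal) → 1×8 + 7 = 15 (decimal)
Compute lcm(92, 15) = 1380
1380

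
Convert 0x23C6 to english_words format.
Convert 0x23C6 (hexadecimal) → 2×4096 + 3×256 + 12×16 + 6 = 9158 (decimal)
Convert 9158 (decimal) → 9158 = 9×1000 + 1×100 + 58 → nine thousand one hundred fifty-eight (English words)
nine thousand one hundred fifty-eight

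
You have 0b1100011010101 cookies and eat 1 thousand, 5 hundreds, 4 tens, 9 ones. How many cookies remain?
Convert 0b1100011010101 (binary) → 4096 + 2048 + 128 + 64 + 16 + 4 + 1 = 6357 (decimal)
Convert 1 thousand, 5 hundreds, 4 tens, 9 ones (place-value notation) → 1×1000 + 5×100 + 4×10 + 9 = 1549 (decimal)
Compute 6357 - 1549 = 4808
4808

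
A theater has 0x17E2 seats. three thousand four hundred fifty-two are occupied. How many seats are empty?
Convert 0x17E2 (hexadecimal) → 1×4096 + 7×256 + 14×16 + 2 = 6114 (decimal)
Convert three thousand four hundred fifty-two (English words) → 3×1000 + 4×100 + 52 = 3452 (decimal)
Compute 6114 - 3452 = 2662
2662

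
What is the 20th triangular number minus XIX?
The 20th triangular number = 20×21/2 = 210
Convert XIX (Roman numeral) → 10 + 9 = 19 (decimal)
Compute 210 - 19 = 191
191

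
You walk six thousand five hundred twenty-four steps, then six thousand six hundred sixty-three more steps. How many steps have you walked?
Convert six thousand five hundred twenty-four (English words) → 6×1000 + 5×100 + 24 = 6524 (decimal)
Convert six thousand six hundred sixty-three (English words) → 6×1000 + 6×100 + 63 = 6663 (decimal)
Compute 6524 + 6663 = 13187
13187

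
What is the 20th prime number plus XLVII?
The 20th prime number = 71
Convert XLVII (Roman numeral) → 40 + 5 + 1 + 1 = 47 (decimal)
Compute 71 + 47 = 118
118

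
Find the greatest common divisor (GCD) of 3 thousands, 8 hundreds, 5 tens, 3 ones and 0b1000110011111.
Convert 3 thousands, 8 hundreds, 5 tens, 3 ones (place-value notation) → 3×1000 + 8×100 + 5×10 + 3 = 3853 (decimal)
Convert 0b1000110011111 (binary) → 4096 + 256 + 128 + 16 + 8 + 4 + 2 + 1 = 4511 (decimal)
Compute gcd(3853, 4511) = 1
1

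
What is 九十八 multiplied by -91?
Convert 九十八 (Chinese numeral) → 9×10 + 8 = 98 (decimal)
Compute 98 × -91 = -8918
-8918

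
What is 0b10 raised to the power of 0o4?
Convert 0b10 (binary) → 2 (decimal)
Convert 0o4 (octal) → 4 (decimal)
Compute 2 ^ 4 = 16
16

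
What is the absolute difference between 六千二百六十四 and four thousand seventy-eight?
Convert 六千二百六十四 (Chinese numeral) → 6×1000 + 2×100 + 6×10 + 4 = 6264 (decimal)
Convert four thousand seventy-eight (English words) → 4×1000 + 78 = 4078 (decimal)
Compute |6264 - 4078| = 2186
2186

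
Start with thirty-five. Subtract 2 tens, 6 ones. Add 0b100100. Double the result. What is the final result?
Convert thirty-five (English words) → 35 (decimal)
Start: 35
Convert 2 tens, 6 ones (place-value notation) → 2×10 + 6 = 26 (decimal)
35 - 26 = 9
Convert 0b100100 (binary) → 32 + 4 = 36 (decimal)
9 + 36 = 45
45 × 2 = 90
90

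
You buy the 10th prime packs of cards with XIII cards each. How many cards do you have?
Convert XIII (Roman numeral) → 10 + 1 + 1 + 1 = 13 (decimal)
Convert the 10th prime (prime index) → 29 (decimal)
Compute 13 × 29 = 377
377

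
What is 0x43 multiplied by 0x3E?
Convert 0x43 (hexadecimal) → 4×16 + 3 = 67 (decimal)
Convert 0x3E (hexadecimal) → 3×16 + 14 = 62 (decimal)
Compute 67 × 62 = 4154
4154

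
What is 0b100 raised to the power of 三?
Convert 0b100 (binary) → 4 (decimal)
Convert 三 (Chinese numeral) → 3 (decimal)
Compute 4 ^ 3 = 64
64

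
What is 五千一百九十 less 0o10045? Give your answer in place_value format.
Convert 五千一百九十 (Chinese numeral) → 5×1000 + 1×100 + 9×10 = 5190 (decimal)
Convert 0o10045 (octal) → 1×4096 + 4×8 + 5 = 4133 (decimal)
Compute 5190 - 4133 = 1057
Convert 1057 (decimal) → 1057 = 1×1000 + 5×10 + 7 → 1 thousand, 5 tens, 7 ones (place-value notation)
1 thousand, 5 tens, 7 ones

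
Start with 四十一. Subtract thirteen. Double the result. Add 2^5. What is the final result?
Convert 四十一 (Chinese numeral) → 4×10 + 1 = 41 (decimal)
Start: 41
Convert thirteen (English words) → 13 (decimal)
41 - 13 = 28
28 × 2 = 56
Convert 2^5 (power) → 32 (decimal)
56 + 32 = 88
88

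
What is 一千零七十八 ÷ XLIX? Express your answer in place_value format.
Convert 一千零七十八 (Chinese numeral) → 1×1000 + 7×10 + 8 = 1078 (decimal)
Convert XLIX (Roman numeral) → 40 + 9 = 49 (decimal)
Compute 1078 ÷ 49 = 22
Convert 22 (decimal) → 22 = 2×10 + 2 → 2 tens, 2 ones (place-value notation)
2 tens, 2 ones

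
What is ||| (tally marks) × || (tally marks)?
Convert ||| (tally marks) → 3 (decimal)
Convert || (tally marks) → 2 (decimal)
Compute 3 × 2 = 6
6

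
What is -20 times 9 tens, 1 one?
Convert 9 tens, 1 one (place-value notation) → 9×10 + 1 = 91 (decimal)
Compute -20 × 91 = -1820
-1820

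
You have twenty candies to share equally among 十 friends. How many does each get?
Convert twenty (English words) → 20 (decimal)
Convert 十 (Chinese numeral) → 1×10 = 10 (decimal)
Compute 20 ÷ 10 = 2
2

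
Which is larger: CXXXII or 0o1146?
Convert CXXXII (Roman numeral) → 100 + 10 + 10 + 10 + 1 + 1 = 132 (decimal)
Convert 0o1146 (octal) → 1×512 + 1×64 + 4×8 + 6 = 614 (decimal)
Compare 132 vs 614: larger = 614
614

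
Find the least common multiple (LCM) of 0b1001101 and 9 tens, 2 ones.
Convert 0b1001101 (binary) → 64 + 8 + 4 + 1 = 77 (decimal)
Convert 9 tens, 2 ones (place-value notation) → 9×10 + 2 = 92 (decimal)
Compute lcm(77, 92) = 7084
7084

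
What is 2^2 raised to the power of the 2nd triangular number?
Convert 2^2 (power) → 4 (decimal)
Convert the 2nd triangular number (triangular index) → 2×3/2 = 3 (decimal)
Compute 4 ^ 3 = 64
64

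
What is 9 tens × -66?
Convert 9 tens (place-value notation) → 9×10 = 90 (decimal)
Compute 90 × -66 = -5940
-5940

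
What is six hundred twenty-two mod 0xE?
Convert six hundred twenty-two (English words) → 6×100 + 22 = 622 (decimal)
Convert 0xE (hexadecimal) → 14 (decimal)
Compute 622 mod 14 = 6
6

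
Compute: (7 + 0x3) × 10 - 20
Convert 0x3 (hexadecimal) → 3 (decimal)
Expression in decimal: (7 + 3) × 10 - 20
Parentheses first: 7 + 3 = 10
Multiply: 10 × 10 = 100
Subtract: 100 - 20 = 80
80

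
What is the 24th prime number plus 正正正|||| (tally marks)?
The 24th prime number = 89
Convert 正正正|||| (tally marks) → 5 + 5 + 5 + 4 = 19 (decimal)
Compute 89 + 19 = 108
108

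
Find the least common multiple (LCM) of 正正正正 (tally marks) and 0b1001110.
Convert 正正正正 (tally marks) → 5 + 5 + 5 + 5 = 20 (decimal)
Convert 0b1001110 (binary) → 64 + 8 + 4 + 2 = 78 (decimal)
Compute lcm(20, 78) = 780
780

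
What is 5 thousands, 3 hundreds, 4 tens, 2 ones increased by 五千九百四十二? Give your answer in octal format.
Convert 5 thousands, 3 hundreds, 4 tens, 2 ones (place-value notation) → 5×1000 + 3×100 + 4×10 + 2 = 5342 (decimal)
Convert 五千九百四十二 (Chinese numeral) → 5×1000 + 9×100 + 4×10 + 2 = 5942 (decimal)
Compute 5342 + 5942 = 11284
Convert 11284 (decimal) → 11284 = 2×4096 + 6×512 + 2×8 + 4 → 0o26024 (octal)
0o26024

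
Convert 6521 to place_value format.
Convert 6521 (decimal) → 6521 = 6×1000 + 5×100 + 2×10 + 1 → 6 thousands, 5 hundreds, 2 tens, 1 one (place-value notation)
6 thousands, 5 hundreds, 2 tens, 1 one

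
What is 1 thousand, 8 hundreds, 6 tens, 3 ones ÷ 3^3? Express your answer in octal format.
Convert 1 thousand, 8 hundreds, 6 tens, 3 ones (place-value notation) → 1×1000 + 8×100 + 6×10 + 3 = 1863 (decimal)
Convert 3^3 (power) → 27 (decimal)
Compute 1863 ÷ 27 = 69
Convert 69 (decimal) → 69 = 1×64 + 5 → 0o105 (octal)
0o105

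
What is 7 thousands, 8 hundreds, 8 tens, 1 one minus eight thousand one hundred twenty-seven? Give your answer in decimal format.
Convert 7 thousands, 8 hundreds, 8 tens, 1 one (place-value notation) → 7×1000 + 8×100 + 8×10 + 1 = 7881 (decimal)
Convert eight thousand one hundred twenty-seven (English words) → 8×1000 + 1×100 + 27 = 8127 (decimal)
Compute 7881 - 8127 = -246
-246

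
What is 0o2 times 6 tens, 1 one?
Convert 0o2 (octal) → 2 (decimal)
Convert 6 tens, 1 one (place-value notation) → 6×10 + 1 = 61 (decimal)
Compute 2 × 61 = 122
122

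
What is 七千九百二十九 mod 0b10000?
Convert 七千九百二十九 (Chinese numeral) → 7×1000 + 9×100 + 2×10 + 9 = 7929 (decimal)
Convert 0b10000 (binary) → 16 (decimal)
Compute 7929 mod 16 = 9
9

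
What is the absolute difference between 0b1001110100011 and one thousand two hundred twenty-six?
Convert 0b1001110100011 (binary) → 4096 + 512 + 256 + 128 + 32 + 2 + 1 = 5027 (decimal)
Convert one thousand two hundred twenty-six (English words) → 1×1000 + 2×100 + 26 = 1226 (decimal)
Compute |5027 - 1226| = 3801
3801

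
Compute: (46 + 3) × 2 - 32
Parentheses first: 46 + 3 = 49
Multiply: 49 × 2 = 98
Subtract: 98 - 32 = 66
66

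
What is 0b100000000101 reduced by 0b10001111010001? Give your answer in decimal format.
Convert 0b100000000101 (binary) → 2048 + 4 + 1 = 2053 (decimal)
Convert 0b10001111010001 (binary) → 8192 + 512 + 256 + 128 + 64 + 16 + 1 = 9169 (decimal)
Compute 2053 - 9169 = -7116
-7116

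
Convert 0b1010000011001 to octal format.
Convert 0b1010000011001 (binary) → 4096 + 1024 + 16 + 8 + 1 = 5145 (decimal)
Convert 5145 (decimal) → 5145 = 1×4096 + 2×512 + 3×8 + 1 → 0o12031 (octal)
0o12031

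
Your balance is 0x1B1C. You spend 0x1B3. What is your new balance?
Convert 0x1B1C (hexadecimal) → 1×4096 + 11×256 + 1×16 + 12 = 6940 (decimal)
Convert 0x1B3 (hexadecimal) → 1×256 + 11×16 + 3 = 435 (decimal)
Compute 6940 - 435 = 6505
6505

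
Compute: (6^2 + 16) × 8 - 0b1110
Convert 6^2 (power) → 36 (decimal)
Convert 0b1110 (binary) → 8 + 4 + 2 = 14 (decimal)
Expression in decimal: (36 + 16) × 8 - 14
Parentheses first: 36 + 16 = 52
Multiply: 52 × 8 = 416
Subtract: 416 - 14 = 402
402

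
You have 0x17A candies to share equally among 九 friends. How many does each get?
Convert 0x17A (hexadecimal) → 1×256 + 7×16 + 10 = 378 (decimal)
Convert 九 (Chinese numeral) → 9 (decimal)
Compute 378 ÷ 9 = 42
42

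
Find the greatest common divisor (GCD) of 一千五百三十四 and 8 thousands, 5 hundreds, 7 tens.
Convert 一千五百三十四 (Chinese numeral) → 1×1000 + 5×100 + 3×10 + 4 = 1534 (decimal)
Convert 8 thousands, 5 hundreds, 7 tens (place-value notation) → 8×1000 + 5×100 + 7×10 = 8570 (decimal)
Compute gcd(1534, 8570) = 2
2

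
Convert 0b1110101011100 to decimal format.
Convert 0b1110101011100 (binary) → 4096 + 2048 + 1024 + 256 + 64 + 16 + 8 + 4 = 7516 (decimal)
7516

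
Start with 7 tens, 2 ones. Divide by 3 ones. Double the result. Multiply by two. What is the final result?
Convert 7 tens, 2 ones (place-value notation) → 7×10 + 2 = 72 (decimal)
Start: 72
Convert 3 ones (place-value notation) → 3 (decimal)
72 ÷ 3 = 24
24 × 2 = 48
Convert two (English words) → 2 (decimal)
48 × 2 = 96
96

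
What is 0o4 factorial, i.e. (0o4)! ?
Convert 0o4 (octal) → 4 (decimal)
Compute 4! = 24
24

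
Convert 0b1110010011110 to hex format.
Convert 0b1110010011110 (binary) → 4096 + 2048 + 1024 + 128 + 16 + 8 + 4 + 2 = 7326 (decimal)
Convert 7326 (decimal) → 7326 = 1×4096 + 12×256 + 9×16 + 14 → 0x1C9E (hexadecimal)
0x1C9E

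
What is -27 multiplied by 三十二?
Convert 三十二 (Chinese numeral) → 3×10 + 2 = 32 (decimal)
Compute -27 × 32 = -864
-864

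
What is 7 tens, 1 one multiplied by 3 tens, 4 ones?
Convert 7 tens, 1 one (place-value notation) → 7×10 + 1 = 71 (decimal)
Convert 3 tens, 4 ones (place-value notation) → 3×10 + 4 = 34 (decimal)
Compute 71 × 34 = 2414
2414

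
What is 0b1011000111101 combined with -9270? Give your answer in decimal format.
Convert 0b1011000111101 (binary) → 4096 + 1024 + 512 + 32 + 16 + 8 + 4 + 1 = 5693 (decimal)
Compute 5693 + -9270 = -3577
-3577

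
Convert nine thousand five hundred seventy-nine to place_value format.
Convert nine thousand five hundred seventy-nine (English words) → 9×1000 + 5×100 + 79 = 9579 (decimal)
Convert 9579 (decimal) → 9579 = 9×1000 + 5×100 + 7×10 + 9 → 9 thousands, 5 hundreds, 7 tens, 9 ones (place-value notation)
9 thousands, 5 hundreds, 7 tens, 9 ones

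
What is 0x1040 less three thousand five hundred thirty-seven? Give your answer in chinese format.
Convert 0x1040 (hexadecimal) → 1×4096 + 4×16 = 4160 (decimal)
Convert three thousand five hundred thirty-seven (English words) → 3×1000 + 5×100 + 37 = 3537 (decimal)
Compute 4160 - 3537 = 623
Convert 623 (decimal) → 623 = 6×100 + 2×10 + 3 → 六百二十三 (Chinese numeral)
六百二十三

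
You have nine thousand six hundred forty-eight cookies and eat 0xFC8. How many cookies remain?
Convert nine thousand six hundred forty-eight (English words) → 9×1000 + 6×100 + 48 = 9648 (decimal)
Convert 0xFC8 (hexadecimal) → 15×256 + 12×16 + 8 = 4040 (decimal)
Compute 9648 - 4040 = 5608
5608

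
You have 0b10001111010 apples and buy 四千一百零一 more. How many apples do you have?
Convert 0b10001111010 (binary) → 1024 + 64 + 32 + 16 + 8 + 2 = 1146 (decimal)
Convert 四千一百零一 (Chinese numeral) → 4×1000 + 1×100 + 1 = 4101 (decimal)
Compute 1146 + 4101 = 5247
5247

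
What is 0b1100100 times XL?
Convert 0b1100100 (binary) → 64 + 32 + 4 = 100 (decimal)
Convert XL (Roman numeral) → 40 (decimal)
Compute 100 × 40 = 4000
4000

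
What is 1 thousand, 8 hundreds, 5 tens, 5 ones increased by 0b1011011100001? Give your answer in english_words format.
Convert 1 thousand, 8 hundreds, 5 tens, 5 ones (place-value notation) → 1×1000 + 8×100 + 5×10 + 5 = 1855 (decimal)
Convert 0b1011011100001 (binary) → 4096 + 1024 + 512 + 128 + 64 + 32 + 1 = 5857 (decimal)
Compute 1855 + 5857 = 7712
Convert 7712 (decimal) → 7712 = 7×1000 + 7×100 + 12 → seven thousand seven hundred twelve (English words)
seven thousand seven hundred twelve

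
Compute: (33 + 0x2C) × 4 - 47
Convert 0x2C (hexadecimal) → 2×16 + 12 = 44 (decimal)
Expression in decimal: (33 + 44) × 4 - 47
Parentheses first: 33 + 44 = 77
Multiply: 77 × 4 = 308
Subtract: 308 - 47 = 261
261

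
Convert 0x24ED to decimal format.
Convert 0x24ED (hexadecimal) → 2×4096 + 4×256 + 14×16 + 13 = 9453 (decimal)
9453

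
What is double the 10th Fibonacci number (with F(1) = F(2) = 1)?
The 10th Fibonacci number (with F(1) = F(2) = 1): 1, 1, 2, 3, 5, 8, 13, 21, 34, 55 → 55
Compute 55 × 2 = 110
110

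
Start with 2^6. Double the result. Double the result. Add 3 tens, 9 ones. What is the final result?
Convert 2^6 (power) → 64 (decimal)
Start: 64
64 × 2 = 128
128 × 2 = 256
Convert 3 tens, 9 ones (place-value notation) → 3×10 + 9 = 39 (decimal)
256 + 39 = 295
295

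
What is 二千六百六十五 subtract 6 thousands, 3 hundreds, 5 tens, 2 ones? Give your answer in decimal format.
Convert 二千六百六十五 (Chinese numeral) → 2×1000 + 6×100 + 6×10 + 5 = 2665 (decimal)
Convert 6 thousands, 3 hundreds, 5 tens, 2 ones (place-value notation) → 6×1000 + 3×100 + 5×10 + 2 = 6352 (decimal)
Compute 2665 - 6352 = -3687
-3687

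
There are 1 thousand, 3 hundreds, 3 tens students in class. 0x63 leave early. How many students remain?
Convert 1 thousand, 3 hundreds, 3 tens (place-value notation) → 1×1000 + 3×100 + 3×10 = 1330 (decimal)
Convert 0x63 (hexadecimal) → 6×16 + 3 = 99 (decimal)
Compute 1330 - 99 = 1231
1231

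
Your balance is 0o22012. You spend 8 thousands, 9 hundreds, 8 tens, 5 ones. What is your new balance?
Convert 0o22012 (octal) → 2×4096 + 2×512 + 1×8 + 2 = 9226 (decimal)
Convert 8 thousands, 9 hundreds, 8 tens, 5 ones (place-value notation) → 8×1000 + 9×100 + 8×10 + 5 = 8985 (decimal)
Compute 9226 - 8985 = 241
241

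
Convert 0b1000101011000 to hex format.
Convert 0b1000101011000 (binary) → 4096 + 256 + 64 + 16 + 8 = 4440 (decimal)
Convert 4440 (decimal) → 4440 = 1×4096 + 1×256 + 5×16 + 8 → 0x1158 (hexadecimal)
0x1158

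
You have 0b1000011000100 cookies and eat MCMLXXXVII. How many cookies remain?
Convert 0b1000011000100 (binary) → 4096 + 128 + 64 + 4 = 4292 (decimal)
Convert MCMLXXXVII (Roman numeral) → 1000 + 900 + 50 + 10 + 10 + 10 + 5 + 1 + 1 = 1987 (decimal)
Compute 4292 - 1987 = 2305
2305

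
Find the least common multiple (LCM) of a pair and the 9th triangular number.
Convert a pair (colloquial) → 2 (decimal)
Convert the 9th triangular number (triangular index) → 9×10/2 = 45 (decimal)
Compute lcm(2, 45) = 90
90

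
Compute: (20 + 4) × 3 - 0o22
Convert 0o22 (octal) → 2×8 + 2 = 18 (decimal)
Expression in decimal: (20 + 4) × 3 - 18
Parentheses first: 20 + 4 = 24
Multiply: 24 × 3 = 72
Subtract: 72 - 18 = 54
54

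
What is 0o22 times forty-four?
Convert 0o22 (octal) → 2×8 + 2 = 18 (decimal)
Convert forty-four (English words) → 44 (decimal)
Compute 18 × 44 = 792
792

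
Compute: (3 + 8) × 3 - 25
Parentheses first: 3 + 8 = 11
Multiply: 11 × 3 = 33
Subtract: 33 - 25 = 8
8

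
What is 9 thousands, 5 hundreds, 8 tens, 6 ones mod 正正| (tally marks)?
Convert 9 thousands, 5 hundreds, 8 tens, 6 ones (place-value notation) → 9×1000 + 5×100 + 8×10 + 6 = 9586 (decimal)
Convert 正正| (tally marks) → 5 + 5 + 1 = 11 (decimal)
Compute 9586 mod 11 = 5
5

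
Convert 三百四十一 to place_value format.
Convert 三百四十一 (Chinese numeral) → 3×100 + 4×10 + 1 = 341 (decimal)
Convert 341 (decimal) → 341 = 3×100 + 4×10 + 1 → 3 hundreds, 4 tens, 1 one (place-value notation)
3 hundreds, 4 tens, 1 one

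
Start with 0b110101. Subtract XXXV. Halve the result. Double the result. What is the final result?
Convert 0b110101 (binary) → 32 + 16 + 4 + 1 = 53 (decimal)
Start: 53
Convert XXXV (Roman numeral) → 10 + 10 + 10 + 5 = 35 (decimal)
53 - 35 = 18
18 ÷ 2 = 9
9 × 2 = 18
18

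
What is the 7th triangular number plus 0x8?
The 7th triangular number = 7×8/2 = 28
Convert 0x8 (hexadecimal) → 8 (decimal)
Compute 28 + 8 = 36
36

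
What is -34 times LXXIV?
Convert LXXIV (Roman numeral) → 50 + 10 + 10 + 4 = 74 (decimal)
Compute -34 × 74 = -2516
-2516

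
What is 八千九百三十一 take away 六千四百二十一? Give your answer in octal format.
Convert 八千九百三十一 (Chinese numeral) → 8×1000 + 9×100 + 3×10 + 1 = 8931 (decimal)
Convert 六千四百二十一 (Chinese numeral) → 6×1000 + 4×100 + 2×10 + 1 = 6421 (decimal)
Compute 8931 - 6421 = 2510
Convert 2510 (decimal) → 2510 = 4×512 + 7×64 + 1×8 + 6 → 0o4716 (octal)
0o4716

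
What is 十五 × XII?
Convert 十五 (Chinese numeral) → 1×10 + 5 = 15 (decimal)
Convert XII (Roman numeral) → 10 + 1 + 1 = 12 (decimal)
Compute 15 × 12 = 180
180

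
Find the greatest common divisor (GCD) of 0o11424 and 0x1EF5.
Convert 0o11424 (octal) → 1×4096 + 1×512 + 4×64 + 2×8 + 4 = 4884 (decimal)
Convert 0x1EF5 (hexadecimal) → 1×4096 + 14×256 + 15×16 + 5 = 7925 (decimal)
Compute gcd(4884, 7925) = 1
1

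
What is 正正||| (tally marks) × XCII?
Convert 正正||| (tally marks) → 5 + 5 + 3 = 13 (decimal)
Convert XCII (Roman numeral) → 90 + 1 + 1 = 92 (decimal)
Compute 13 × 92 = 1196
1196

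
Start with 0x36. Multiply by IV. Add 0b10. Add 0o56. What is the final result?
Convert 0x36 (hexadecimal) → 3×16 + 6 = 54 (decimal)
Start: 54
Convert IV (Roman numeral) → 4 (decimal)
54 × 4 = 216
Convert 0b10 (binary) → 2 (decimal)
216 + 2 = 218
Convert 0o56 (octal) → 5×8 + 6 = 46 (decimal)
218 + 46 = 264
264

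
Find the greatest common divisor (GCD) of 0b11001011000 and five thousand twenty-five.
Convert 0b11001011000 (binary) → 1024 + 512 + 64 + 16 + 8 = 1624 (decimal)
Convert five thousand twenty-five (English words) → 5×1000 + 25 = 5025 (decimal)
Compute gcd(1624, 5025) = 1
1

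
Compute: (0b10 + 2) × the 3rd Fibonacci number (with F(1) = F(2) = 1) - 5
Convert 0b10 (binary) → 2 (decimal)
Convert the 3rd Fibonacci number (with F(1) = F(2) = 1) (Fibonacci index) → 1, 1, 2 → 2 (decimal)
Expression in decimal: (2 + 2) × 2 - 5
Parentheses first: 2 + 2 = 4
Multiply: 4 × 2 = 8
Subtract: 8 - 5 = 3
3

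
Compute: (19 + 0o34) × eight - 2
Convert 0o34 (octal) → 3×8 + 4 = 28 (decimal)
Convert eight (English words) → 8 (decimal)
Expression in decimal: (19 + 28) × 8 - 2
Parentheses first: 19 + 28 = 47
Multiply: 47 × 8 = 376
Subtract: 376 - 2 = 374
374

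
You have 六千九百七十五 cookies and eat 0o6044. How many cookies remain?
Convert 六千九百七十五 (Chinese numeral) → 6×1000 + 9×100 + 7×10 + 5 = 6975 (decimal)
Convert 0o6044 (octal) → 6×512 + 4×8 + 4 = 3108 (decimal)
Compute 6975 - 3108 = 3867
3867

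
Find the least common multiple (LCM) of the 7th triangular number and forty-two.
Convert the 7th triangular number (triangular index) → 7×8/2 = 28 (decimal)
Convert forty-two (English words) → 42 (decimal)
Compute lcm(28, 42) = 84
84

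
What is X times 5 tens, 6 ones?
Convert X (Roman numeral) → 10 (decimal)
Convert 5 tens, 6 ones (place-value notation) → 5×10 + 6 = 56 (decimal)
Compute 10 × 56 = 560
560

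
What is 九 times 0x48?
Convert 九 (Chinese numeral) → 9 (decimal)
Convert 0x48 (hexadecimal) → 4×16 + 8 = 72 (decimal)
Compute 9 × 72 = 648
648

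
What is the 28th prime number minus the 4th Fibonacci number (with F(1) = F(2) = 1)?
The 28th prime number = 107
Convert the 4th Fibonacci number (with F(1) = F(2) = 1) (Fibonacci index) → 1, 1, 2, 3 → 3 (decimal)
Compute 107 - 3 = 104
104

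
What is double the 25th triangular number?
The 25th triangular number = 25×26/2 = 325
Compute 325 × 2 = 650
650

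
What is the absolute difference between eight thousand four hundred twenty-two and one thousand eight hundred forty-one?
Convert eight thousand four hundred twenty-two (English words) → 8×1000 + 4×100 + 22 = 8422 (decimal)
Convert one thousand eight hundred forty-one (English words) → 1×1000 + 8×100 + 41 = 1841 (decimal)
Compute |8422 - 1841| = 6581
6581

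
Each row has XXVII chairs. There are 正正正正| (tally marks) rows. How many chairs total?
Convert XXVII (Roman numeral) → 10 + 10 + 5 + 1 + 1 = 27 (decimal)
Convert 正正正正| (tally marks) → 5 + 5 + 5 + 5 + 1 = 21 (decimal)
Compute 27 × 21 = 567
567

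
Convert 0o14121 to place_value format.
Convert 0o14121 (octal) → 1×4096 + 4×512 + 1×64 + 2×8 + 1 = 6225 (decimal)
Convert 6225 (decimal) → 6225 = 6×1000 + 2×100 + 2×10 + 5 → 6 thousands, 2 hundreds, 2 tens, 5 ones (place-value notation)
6 thousands, 2 hundreds, 2 tens, 5 ones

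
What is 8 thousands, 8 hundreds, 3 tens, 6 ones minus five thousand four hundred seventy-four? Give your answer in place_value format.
Convert 8 thousands, 8 hundreds, 3 tens, 6 ones (place-value notation) → 8×1000 + 8×100 + 3×10 + 6 = 8836 (decimal)
Convert five thousand four hundred seventy-four (English words) → 5×1000 + 4×100 + 74 = 5474 (decimal)
Compute 8836 - 5474 = 3362
Convert 3362 (decimal) → 3362 = 3×1000 + 3×100 + 6×10 + 2 → 3 thousands, 3 hundreds, 6 tens, 2 ones (place-value notation)
3 thousands, 3 hundreds, 6 tens, 2 ones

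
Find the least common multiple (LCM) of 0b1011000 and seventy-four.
Convert 0b1011000 (binary) → 64 + 16 + 8 = 88 (decimal)
Convert seventy-four (English words) → 74 (decimal)
Compute lcm(88, 74) = 3256
3256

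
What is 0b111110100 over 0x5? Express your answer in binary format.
Convert 0b111110100 (binary) → 256 + 128 + 64 + 32 + 16 + 4 = 500 (decimal)
Convert 0x5 (hexadecimal) → 5 (decimal)
Compute 500 ÷ 5 = 100
Convert 100 (decimal) → 100 = 64 + 32 + 4 → 0b1100100 (binary)
0b1100100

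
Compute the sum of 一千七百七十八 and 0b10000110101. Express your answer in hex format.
Convert 一千七百七十八 (Chinese numeral) → 1×1000 + 7×100 + 7×10 + 8 = 1778 (decimal)
Convert 0b10000110101 (binary) → 1024 + 32 + 16 + 4 + 1 = 1077 (decimal)
Compute 1778 + 1077 = 2855
Convert 2855 (decimal) → 2855 = 11×256 + 2×16 + 7 → 0xB27 (hexadecimal)
0xB27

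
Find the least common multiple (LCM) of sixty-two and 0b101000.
Convert sixty-two (English words) → 62 (decimal)
Convert 0b101000 (binary) → 32 + 8 = 40 (decimal)
Compute lcm(62, 40) = 1240
1240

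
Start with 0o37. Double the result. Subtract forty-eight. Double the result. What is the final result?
Convert 0o37 (octal) → 3×8 + 7 = 31 (decimal)
Start: 31
31 × 2 = 62
Convert forty-eight (English words) → 48 (decimal)
62 - 48 = 14
14 × 2 = 28
28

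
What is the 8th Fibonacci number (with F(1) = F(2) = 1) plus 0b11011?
The 8th Fibonacci number (with F(1) = F(2) = 1): 1, 1, 2, 3, 5, 8, 13, 21 → 21
Convert 0b11011 (binary) → 16 + 8 + 2 + 1 = 27 (decimal)
Compute 21 + 27 = 48
48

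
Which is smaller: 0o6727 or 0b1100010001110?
Convert 0o6727 (octal) → 6×512 + 7×64 + 2×8 + 7 = 3543 (decimal)
Convert 0b1100010001110 (binary) → 4096 + 2048 + 128 + 8 + 4 + 2 = 6286 (decimal)
Compare 3543 vs 6286: smaller = 3543
3543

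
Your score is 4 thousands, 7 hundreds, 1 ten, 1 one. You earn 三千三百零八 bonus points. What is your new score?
Convert 4 thousands, 7 hundreds, 1 ten, 1 one (place-value notation) → 4×1000 + 7×100 + 1×10 + 1 = 4711 (decimal)
Convert 三千三百零八 (Chinese numeral) → 3×1000 + 3×100 + 8 = 3308 (decimal)
Compute 4711 + 3308 = 8019
8019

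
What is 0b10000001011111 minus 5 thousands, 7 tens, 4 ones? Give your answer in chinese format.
Convert 0b10000001011111 (binary) → 8192 + 64 + 16 + 8 + 4 + 2 + 1 = 8287 (decimal)
Convert 5 thousands, 7 tens, 4 ones (place-value notation) → 5×1000 + 7×10 + 4 = 5074 (decimal)
Compute 8287 - 5074 = 3213
Convert 3213 (decimal) → 3213 = 3×1000 + 2×100 + 1×10 + 3 → 三千二百一十三 (Chinese numeral)
三千二百一十三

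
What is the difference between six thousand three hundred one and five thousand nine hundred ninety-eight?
Convert six thousand three hundred one (English words) → 6×1000 + 3×100 + 1 = 6301 (decimal)
Convert five thousand nine hundred ninety-eight (English words) → 5×1000 + 9×100 + 98 = 5998 (decimal)
Difference: |6301 - 5998| = 303
303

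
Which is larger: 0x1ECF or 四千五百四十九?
Convert 0x1ECF (hexadecimal) → 1×4096 + 14×256 + 12×16 + 15 = 7887 (decimal)
Convert 四千五百四十九 (Chinese numeral) → 4×1000 + 5×100 + 4×10 + 9 = 4549 (decimal)
Compare 7887 vs 4549: larger = 7887
7887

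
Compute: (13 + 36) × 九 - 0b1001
Convert 九 (Chinese numeral) → 9 (decimal)
Convert 0b1001 (binary) → 8 + 1 = 9 (decimal)
Expression in decimal: (13 + 36) × 9 - 9
Parentheses first: 13 + 36 = 49
Multiply: 49 × 9 = 441
Subtract: 441 - 9 = 432
432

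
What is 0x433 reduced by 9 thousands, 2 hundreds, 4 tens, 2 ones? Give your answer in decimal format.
Convert 0x433 (hexadecimal) → 4×256 + 3×16 + 3 = 1075 (decimal)
Convert 9 thousands, 2 hundreds, 4 tens, 2 ones (place-value notation) → 9×1000 + 2×100 + 4×10 + 2 = 9242 (decimal)
Compute 1075 - 9242 = -8167
-8167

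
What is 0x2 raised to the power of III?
Convert 0x2 (hexadecimal) → 2 (decimal)
Convert III (Roman numeral) → 1 + 1 + 1 = 3 (decimal)
Compute 2 ^ 3 = 8
8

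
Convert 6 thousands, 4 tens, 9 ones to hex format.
Convert 6 thousands, 4 tens, 9 ones (place-value notation) → 6×1000 + 4×10 + 9 = 6049 (decimal)
Convert 6049 (decimal) → 6049 = 1×4096 + 7×256 + 10×16 + 1 → 0x17A1 (hexadecimal)
0x17A1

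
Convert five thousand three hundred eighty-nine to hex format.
Convert five thousand three hundred eighty-nine (English words) → 5×1000 + 3×100 + 89 = 5389 (decimal)
Convert 5389 (decimal) → 5389 = 1×4096 + 5×256 + 13 → 0x150D (hexadecimal)
0x150D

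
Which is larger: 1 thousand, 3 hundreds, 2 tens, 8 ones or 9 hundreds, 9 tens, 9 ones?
Convert 1 thousand, 3 hundreds, 2 tens, 8 ones (place-value notation) → 1×1000 + 3×100 + 2×10 + 8 = 1328 (decimal)
Convert 9 hundreds, 9 tens, 9 ones (place-value notation) → 9×100 + 9×10 + 9 = 999 (decimal)
Compare 1328 vs 999: larger = 1328
1328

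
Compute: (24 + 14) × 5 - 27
Parentheses first: 24 + 14 = 38
Multiply: 38 × 5 = 190
Subtract: 190 - 27 = 163
163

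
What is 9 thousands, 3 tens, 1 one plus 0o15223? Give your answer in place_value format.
Convert 9 thousands, 3 tens, 1 one (place-value notation) → 9×1000 + 3×10 + 1 = 9031 (decimal)
Convert 0o15223 (octal) → 1×4096 + 5×512 + 2×64 + 2×8 + 3 = 6803 (decimal)
Compute 9031 + 6803 = 15834
Convert 15834 (decimal) → 15834 = 15×1000 + 8×100 + 3×10 + 4 → 15 thousands, 8 hundreds, 3 tens, 4 ones (place-value notation)
15 thousands, 8 hundreds, 3 tens, 4 ones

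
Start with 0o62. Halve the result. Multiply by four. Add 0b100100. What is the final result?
Convert 0o62 (octal) → 6×8 + 2 = 50 (decimal)
Start: 50
50 ÷ 2 = 25
Convert four (English words) → 4 (decimal)
25 × 4 = 100
Convert 0b100100 (binary) → 32 + 4 = 36 (decimal)
100 + 36 = 136
136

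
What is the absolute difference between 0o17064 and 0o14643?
Convert 0o17064 (octal) → 1×4096 + 7×512 + 6×8 + 4 = 7732 (decimal)
Convert 0o14643 (octal) → 1×4096 + 4×512 + 6×64 + 4×8 + 3 = 6563 (decimal)
Compute |7732 - 6563| = 1169
1169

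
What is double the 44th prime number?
The 44th prime number = 193
Compute 193 × 2 = 386
386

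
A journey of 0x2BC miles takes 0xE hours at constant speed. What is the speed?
Convert 0x2BC (hexadecimal) → 2×256 + 11×16 + 12 = 700 (decimal)
Convert 0xE (hexadecimal) → 14 (decimal)
Compute 700 ÷ 14 = 50
50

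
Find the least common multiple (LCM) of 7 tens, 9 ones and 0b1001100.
Convert 7 tens, 9 ones (place-value notation) → 7×10 + 9 = 79 (decimal)
Convert 0b1001100 (binary) → 64 + 8 + 4 = 76 (decimal)
Compute lcm(79, 76) = 6004
6004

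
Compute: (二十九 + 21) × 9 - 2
Convert 二十九 (Chinese numeral) → 2×10 + 9 = 29 (decimal)
Expression in decimal: (29 + 21) × 9 - 2
Parentheses first: 29 + 21 = 50
Multiply: 50 × 9 = 450
Subtract: 450 - 2 = 448
448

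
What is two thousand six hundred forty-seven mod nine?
Convert two thousand six hundred forty-seven (English words) → 2×1000 + 6×100 + 47 = 2647 (decimal)
Convert nine (English words) → 9 (decimal)
Compute 2647 mod 9 = 1
1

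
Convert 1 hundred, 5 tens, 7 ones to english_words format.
Convert 1 hundred, 5 tens, 7 ones (place-value notation) → 1×100 + 5×10 + 7 = 157 (decimal)
Convert 157 (decimal) → 157 = 1×100 + 57 → one hundred fifty-seven (English words)
one hundred fifty-seven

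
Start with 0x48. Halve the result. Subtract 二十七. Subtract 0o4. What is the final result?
Convert 0x48 (hexadecimal) → 4×16 + 8 = 72 (decimal)
Start: 72
72 ÷ 2 = 36
Convert 二十七 (Chinese numeral) → 2×10 + 7 = 27 (decimal)
36 - 27 = 9
Convert 0o4 (octal) → 4 (decimal)
9 - 4 = 5
5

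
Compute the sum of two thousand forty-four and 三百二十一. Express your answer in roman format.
Convert two thousand forty-four (English words) → 2×1000 + 44 = 2044 (decimal)
Convert 三百二十一 (Chinese numeral) → 3×100 + 2×10 + 1 = 321 (decimal)
Compute 2044 + 321 = 2365
Convert 2365 (decimal) → 2365 = 1000 + 1000 + 100 + 100 + 100 + 50 + 10 + 5 → MMCCCLXV (Roman numeral)
MMCCCLXV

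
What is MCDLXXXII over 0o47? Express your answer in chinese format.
Convert MCDLXXXII (Roman numeral) → 1000 + 400 + 50 + 10 + 10 + 10 + 1 + 1 = 1482 (decimal)
Convert 0o47 (octal) → 4×8 + 7 = 39 (decimal)
Compute 1482 ÷ 39 = 38
Convert 38 (decimal) → 38 = 3×10 + 8 → 三十八 (Chinese numeral)
三十八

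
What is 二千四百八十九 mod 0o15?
Convert 二千四百八十九 (Chinese numeral) → 2×1000 + 4×100 + 8×10 + 9 = 2489 (decimal)
Convert 0o15 (octal) → 1×8 + 5 = 13 (decimal)
Compute 2489 mod 13 = 6
6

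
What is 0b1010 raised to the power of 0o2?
Convert 0b1010 (binary) → 8 + 2 = 10 (decimal)
Convert 0o2 (octal) → 2 (decimal)
Compute 10 ^ 2 = 100
100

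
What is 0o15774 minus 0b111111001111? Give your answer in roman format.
Convert 0o15774 (octal) → 1×4096 + 5×512 + 7×64 + 7×8 + 4 = 7164 (decimal)
Convert 0b111111001111 (binary) → 2048 + 1024 + 512 + 256 + 128 + 64 + 8 + 4 + 2 + 1 = 4047 (decimal)
Compute 7164 - 4047 = 3117
Convert 3117 (decimal) → 3117 = 1000 + 1000 + 1000 + 100 + 10 + 5 + 1 + 1 → MMMCXVII (Roman numeral)
MMMCXVII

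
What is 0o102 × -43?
Convert 0o102 (octal) → 1×64 + 2 = 66 (decimal)
Compute 66 × -43 = -2838
-2838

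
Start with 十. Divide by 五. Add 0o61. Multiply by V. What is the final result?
Convert 十 (Chinese numeral) → 1×10 = 10 (decimal)
Start: 10
Convert 五 (Chinese numeral) → 5 (decimal)
10 ÷ 5 = 2
Convert 0o61 (octal) → 6×8 + 1 = 49 (decimal)
2 + 49 = 51
Convert V (Roman numeral) → 5 (decimal)
51 × 5 = 255
255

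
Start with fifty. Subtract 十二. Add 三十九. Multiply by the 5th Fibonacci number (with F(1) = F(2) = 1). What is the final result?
Convert fifty (English words) → 50 (decimal)
Start: 50
Convert 十二 (Chinese numeral) → 1×10 + 2 = 12 (decimal)
50 - 12 = 38
Convert 三十九 (Chinese numeral) → 3×10 + 9 = 39 (decimal)
38 + 39 = 77
Convert the 5th Fibonacci number (with F(1) = F(2) = 1) (Fibonacci index) → 1, 1, 2, 3, 5 → 5 (decimal)
77 × 5 = 385
385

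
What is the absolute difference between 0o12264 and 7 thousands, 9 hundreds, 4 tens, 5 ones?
Convert 0o12264 (octal) → 1×4096 + 2×512 + 2×64 + 6×8 + 4 = 5300 (decimal)
Convert 7 thousands, 9 hundreds, 4 tens, 5 ones (place-value notation) → 7×1000 + 9×100 + 4×10 + 5 = 7945 (decimal)
Compute |5300 - 7945| = 2645
2645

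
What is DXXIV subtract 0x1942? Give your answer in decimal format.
Convert DXXIV (Roman numeral) → 500 + 10 + 10 + 4 = 524 (decimal)
Convert 0x1942 (hexadecimal) → 1×4096 + 9×256 + 4×16 + 2 = 6466 (decimal)
Compute 524 - 6466 = -5942
-5942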